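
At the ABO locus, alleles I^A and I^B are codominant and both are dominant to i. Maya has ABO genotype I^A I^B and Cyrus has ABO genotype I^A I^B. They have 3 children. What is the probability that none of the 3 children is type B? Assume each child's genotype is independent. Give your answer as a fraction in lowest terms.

27/64

ABO cross I^A I^B × I^A I^B → 1/4 A, 1/4 B, 1/2 AB.
So P(type B) = 1/4 per child.
P(not type B) = 3/4 for one child; (3/4)^3 = 27/64.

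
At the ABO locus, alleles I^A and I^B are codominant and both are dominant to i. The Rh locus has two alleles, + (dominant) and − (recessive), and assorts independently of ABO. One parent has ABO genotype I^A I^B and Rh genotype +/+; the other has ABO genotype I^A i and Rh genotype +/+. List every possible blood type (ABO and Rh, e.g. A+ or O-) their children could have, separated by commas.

Gametes from I^A I^B × I^A i give offspring ABO genotypes I^A I^A, I^A I^B, I^A i, I^B i, i.e. phenotypes A, B, AB.
Rh cross +/+ × +/+ → phenotypes Rh+.
Combining independently: A+, B+, AB+.

A+, B+, AB+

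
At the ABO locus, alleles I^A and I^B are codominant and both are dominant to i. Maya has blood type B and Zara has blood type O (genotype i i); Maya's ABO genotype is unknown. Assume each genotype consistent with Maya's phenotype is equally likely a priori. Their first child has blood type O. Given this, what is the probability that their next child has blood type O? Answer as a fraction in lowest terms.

Possible genotypes: Maya ∈ {I^B I^B, I^B i}; Zara ∈ {i i}.
Weight each parental genotype pair by prior × P(type-O child):
  I^B i × i i: posterior weight 1; P(next child type O) = 1/2.
Weighted sum = 1/2.

1/2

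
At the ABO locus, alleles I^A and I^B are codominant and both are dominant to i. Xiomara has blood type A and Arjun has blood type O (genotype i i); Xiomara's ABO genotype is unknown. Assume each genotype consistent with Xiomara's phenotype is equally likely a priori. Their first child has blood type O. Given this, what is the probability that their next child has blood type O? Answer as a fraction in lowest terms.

Possible genotypes: Xiomara ∈ {I^A I^A, I^A i}; Arjun ∈ {i i}.
Weight each parental genotype pair by prior × P(type-O child):
  I^A i × i i: posterior weight 1; P(next child type O) = 1/2.
Weighted sum = 1/2.

1/2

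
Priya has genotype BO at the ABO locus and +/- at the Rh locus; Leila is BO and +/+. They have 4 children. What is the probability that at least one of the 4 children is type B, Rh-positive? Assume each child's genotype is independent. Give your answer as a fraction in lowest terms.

ABO cross BO × BO → 1/4 O, 3/4 B.
Rh cross +/- × +/+ → 1 Rh+; so P(type B, Rh-positive) = 3/4 × 1 = 3/4 per child.
P(none) = (1/4)^4 = 1/256; P(at least one) = 1 − 1/256 = 255/256.

255/256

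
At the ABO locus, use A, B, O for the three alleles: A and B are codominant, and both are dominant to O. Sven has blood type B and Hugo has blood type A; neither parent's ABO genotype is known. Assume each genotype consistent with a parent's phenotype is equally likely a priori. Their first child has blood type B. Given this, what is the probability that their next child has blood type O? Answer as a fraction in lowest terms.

Possible genotypes: Sven ∈ {BB, BO}; Hugo ∈ {AA, AO}.
Weight each parental genotype pair by prior × P(type-B child):
  BB × AO: posterior weight 2/3; P(next child type O) = 0.
  BO × AO: posterior weight 1/3; P(next child type O) = 1/4.
Weighted sum = 1/12.

1/12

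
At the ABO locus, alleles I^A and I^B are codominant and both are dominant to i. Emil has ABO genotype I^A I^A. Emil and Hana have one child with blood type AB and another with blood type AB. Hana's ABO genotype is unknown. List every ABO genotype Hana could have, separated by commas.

I^A I^B, I^B I^B, I^B i

For each candidate genotype of Hana, check whether crossing it with I^A I^A can produce every observed child phenotype.
  I^A I^A → possible child types {A} ✗
  I^A I^B → possible child types {A, AB} ✓
  I^A i → possible child types {A} ✗
  I^B I^B → possible child types {AB} ✓
  I^B i → possible child types {A, AB} ✓
  i i → possible child types {A} ✗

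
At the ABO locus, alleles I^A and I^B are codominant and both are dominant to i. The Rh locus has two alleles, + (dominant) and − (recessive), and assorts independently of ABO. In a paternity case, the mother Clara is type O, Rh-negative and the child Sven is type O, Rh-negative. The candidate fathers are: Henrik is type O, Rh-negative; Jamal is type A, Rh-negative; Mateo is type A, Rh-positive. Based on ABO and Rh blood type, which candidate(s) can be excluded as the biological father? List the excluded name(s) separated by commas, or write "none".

A candidate is excluded only if no genotype consistent with his phenotype could produce a type O, Rh-negative child with a type O, Rh-negative mother.
Every candidate has at least one consistent genotype combination, so none can be excluded.

none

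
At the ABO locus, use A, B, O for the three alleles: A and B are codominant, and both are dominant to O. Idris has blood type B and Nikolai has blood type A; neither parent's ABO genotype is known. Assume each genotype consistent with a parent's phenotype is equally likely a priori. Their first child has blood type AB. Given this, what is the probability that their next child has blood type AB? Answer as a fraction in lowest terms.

25/36

Possible genotypes: Idris ∈ {BB, BO}; Nikolai ∈ {AA, AO}.
Weight each parental genotype pair by prior × P(type-AB child):
  BB × AA: posterior weight 4/9; P(next child type AB) = 1.
  BB × AO: posterior weight 2/9; P(next child type AB) = 1/2.
  BO × AA: posterior weight 2/9; P(next child type AB) = 1/2.
  BO × AO: posterior weight 1/9; P(next child type AB) = 1/4.
Weighted sum = 25/36.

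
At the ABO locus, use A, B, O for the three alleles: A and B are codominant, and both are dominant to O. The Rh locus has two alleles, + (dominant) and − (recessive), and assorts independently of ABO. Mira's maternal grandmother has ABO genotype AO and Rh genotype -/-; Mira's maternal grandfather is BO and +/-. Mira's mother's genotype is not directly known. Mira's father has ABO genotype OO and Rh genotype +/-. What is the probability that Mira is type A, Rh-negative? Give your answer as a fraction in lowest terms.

Mira's mother's ABO genotype from AO × BO: 1/4 AB, 1/4 AO, 1/4 BO, 1/4 OO.
Crossing each possibility with the father OO and summing P(type A): 1/4·1/2 + 1/4·1/2 + 1/4·0 + 1/4·0 = 1/4.
Similarly for Rh via the mother's Rh distribution: P(Rh-) = 3/8.
Independent loci: 1/4 × 3/8 = 3/32.

3/32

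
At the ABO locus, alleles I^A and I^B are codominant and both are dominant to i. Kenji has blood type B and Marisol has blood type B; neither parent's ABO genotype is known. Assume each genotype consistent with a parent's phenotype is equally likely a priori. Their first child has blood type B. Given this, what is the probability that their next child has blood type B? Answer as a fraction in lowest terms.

19/20

Possible genotypes: Kenji ∈ {I^B I^B, I^B i}; Marisol ∈ {I^B I^B, I^B i}.
Weight each parental genotype pair by prior × P(type-B child):
  I^B I^B × I^B I^B: posterior weight 4/15; P(next child type B) = 1.
  I^B I^B × I^B i: posterior weight 4/15; P(next child type B) = 1.
  I^B i × I^B I^B: posterior weight 4/15; P(next child type B) = 1.
  I^B i × I^B i: posterior weight 1/5; P(next child type B) = 3/4.
Weighted sum = 19/20.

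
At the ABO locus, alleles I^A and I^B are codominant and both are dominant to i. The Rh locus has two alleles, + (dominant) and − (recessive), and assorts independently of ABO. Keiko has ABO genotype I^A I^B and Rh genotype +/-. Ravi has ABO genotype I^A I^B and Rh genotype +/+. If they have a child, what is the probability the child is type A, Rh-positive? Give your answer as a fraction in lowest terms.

1/4

ABO cross I^A I^B × I^A I^B → offspring phenotypes: 1/4 A, 1/4 B, 1/2 AB.
Rh cross +/- × +/+ → 1 Rh+.
Independent loci: P(type A, Rh-positive) = 1/4 × 1 = 1/4.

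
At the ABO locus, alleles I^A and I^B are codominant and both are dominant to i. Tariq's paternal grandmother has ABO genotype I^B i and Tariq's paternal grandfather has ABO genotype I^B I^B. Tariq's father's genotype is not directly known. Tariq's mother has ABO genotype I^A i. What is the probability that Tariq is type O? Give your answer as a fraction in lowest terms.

Tariq's father's ABO genotype from I^B i × I^B I^B: 1/2 I^B I^B, 1/2 I^B i.
Crossing each possibility with the mother I^A i and summing P(type O): 1/2·0 + 1/2·1/4 = 1/8.

1/8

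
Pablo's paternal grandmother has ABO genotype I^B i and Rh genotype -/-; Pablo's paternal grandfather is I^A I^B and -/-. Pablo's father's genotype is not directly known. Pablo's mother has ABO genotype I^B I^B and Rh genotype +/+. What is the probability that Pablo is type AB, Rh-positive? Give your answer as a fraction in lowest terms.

1/4

Pablo's father's ABO genotype from I^B i × I^A I^B: 1/4 I^A I^B, 1/4 I^A i, 1/4 I^B I^B, 1/4 I^B i.
Crossing each possibility with the mother I^B I^B and summing P(type AB): 1/4·1/2 + 1/4·1/2 + 1/4·0 + 1/4·0 = 1/4.
Similarly for Rh via the father's Rh distribution: P(Rh+) = 1.
Independent loci: 1/4 × 1 = 1/4.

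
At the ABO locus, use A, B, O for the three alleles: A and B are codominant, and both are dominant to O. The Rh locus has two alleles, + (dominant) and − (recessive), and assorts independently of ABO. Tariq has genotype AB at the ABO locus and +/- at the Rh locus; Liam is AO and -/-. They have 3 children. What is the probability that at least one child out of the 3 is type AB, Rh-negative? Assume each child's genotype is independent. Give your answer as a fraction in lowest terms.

ABO cross AB × AO → 1/2 A, 1/4 B, 1/4 AB.
Rh cross +/- × -/- → 1/2 Rh+, 1/2 Rh-; so P(type AB, Rh-negative) = 1/4 × 1/2 = 1/8 per child.
P(none) = (7/8)^3 = 343/512; P(at least one) = 1 − 343/512 = 169/512.

169/512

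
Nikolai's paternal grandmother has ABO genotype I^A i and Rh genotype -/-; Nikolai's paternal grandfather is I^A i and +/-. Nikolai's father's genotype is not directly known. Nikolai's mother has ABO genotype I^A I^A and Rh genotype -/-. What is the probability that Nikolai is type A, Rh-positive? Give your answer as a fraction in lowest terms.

1/4

Nikolai's father's ABO genotype from I^A i × I^A i: 1/4 I^A I^A, 1/2 I^A i, 1/4 i i.
Crossing each possibility with the mother I^A I^A and summing P(type A): 1/4·1 + 1/2·1 + 1/4·1 = 1.
Similarly for Rh via the father's Rh distribution: P(Rh+) = 1/4.
Independent loci: 1 × 1/4 = 1/4.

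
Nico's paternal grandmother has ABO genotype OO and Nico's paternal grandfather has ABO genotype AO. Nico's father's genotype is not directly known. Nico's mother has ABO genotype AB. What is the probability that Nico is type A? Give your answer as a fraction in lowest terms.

Nico's father's ABO genotype from OO × AO: 1/2 AO, 1/2 OO.
Crossing each possibility with the mother AB and summing P(type A): 1/2·1/2 + 1/2·1/2 = 1/2.

1/2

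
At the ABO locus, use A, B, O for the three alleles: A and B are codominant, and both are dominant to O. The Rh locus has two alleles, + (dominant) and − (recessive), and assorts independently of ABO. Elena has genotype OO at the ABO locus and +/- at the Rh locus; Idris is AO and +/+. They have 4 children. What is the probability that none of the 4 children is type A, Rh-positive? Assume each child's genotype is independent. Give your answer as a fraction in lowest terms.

1/16

ABO cross OO × AO → 1/2 O, 1/2 A.
Rh cross +/- × +/+ → 1 Rh+; so P(type A, Rh-positive) = 1/2 × 1 = 1/2 per child.
P(not type A, Rh-positive) = 1/2 for one child; (1/2)^4 = 1/16.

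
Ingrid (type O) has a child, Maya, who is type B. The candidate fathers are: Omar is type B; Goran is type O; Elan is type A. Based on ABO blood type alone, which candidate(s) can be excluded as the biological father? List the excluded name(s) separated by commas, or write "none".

Goran, Elan

A candidate is excluded only if no genotype consistent with his phenotype could produce a type B child with a type O mother.
Goran (type O): no genotype consistent with that phenotype can produce a type-B child with a type-O mother.
Elan (type A): no genotype consistent with that phenotype can produce a type-B child with a type-O mother.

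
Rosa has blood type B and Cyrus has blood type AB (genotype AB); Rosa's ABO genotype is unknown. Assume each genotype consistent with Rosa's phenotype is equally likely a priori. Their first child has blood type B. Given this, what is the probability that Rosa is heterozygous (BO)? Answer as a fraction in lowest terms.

Possible genotypes: Rosa ∈ {BB, BO}; Cyrus ∈ {AB}.
Weight each parental genotype pair by prior × P(type-B child):
  BB × AB: posterior weight 1/2.
  BO × AB: posterior weight 1/2.
Sum the posterior weight over pairs where Rosa is BO: 1/2.

1/2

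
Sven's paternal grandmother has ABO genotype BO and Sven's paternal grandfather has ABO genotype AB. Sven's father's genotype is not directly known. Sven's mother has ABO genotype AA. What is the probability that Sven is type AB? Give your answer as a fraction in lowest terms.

1/2

Sven's father's ABO genotype from BO × AB: 1/4 AB, 1/4 AO, 1/4 BB, 1/4 BO.
Crossing each possibility with the mother AA and summing P(type AB): 1/4·1/2 + 1/4·0 + 1/4·1 + 1/4·1/2 = 1/2.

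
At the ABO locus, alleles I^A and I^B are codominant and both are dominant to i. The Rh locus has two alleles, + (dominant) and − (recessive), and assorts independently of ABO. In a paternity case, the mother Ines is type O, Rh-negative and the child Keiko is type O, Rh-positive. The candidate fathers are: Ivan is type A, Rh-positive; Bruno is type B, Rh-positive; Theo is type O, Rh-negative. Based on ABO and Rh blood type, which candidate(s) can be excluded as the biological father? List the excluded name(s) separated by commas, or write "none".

Theo

A candidate is excluded only if no genotype consistent with his phenotype could produce a type O, Rh-positive child with a type O, Rh-negative mother.
Theo (type O, Rh-): no genotype consistent with that phenotype can produce a type-O Rh+ child with a type-O mother.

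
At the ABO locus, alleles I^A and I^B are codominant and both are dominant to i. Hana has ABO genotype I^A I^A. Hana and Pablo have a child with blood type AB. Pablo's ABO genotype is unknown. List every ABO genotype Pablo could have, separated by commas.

For each candidate genotype of Pablo, check whether crossing it with I^A I^A can produce every observed child phenotype.
  I^A I^A → possible child types {A} ✗
  I^A I^B → possible child types {A, AB} ✓
  I^A i → possible child types {A} ✗
  I^B I^B → possible child types {AB} ✓
  I^B i → possible child types {A, AB} ✓
  i i → possible child types {A} ✗

I^A I^B, I^B I^B, I^B i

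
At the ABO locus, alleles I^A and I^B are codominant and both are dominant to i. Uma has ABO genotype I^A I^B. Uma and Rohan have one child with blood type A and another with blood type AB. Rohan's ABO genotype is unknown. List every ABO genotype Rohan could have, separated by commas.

For each candidate genotype of Rohan, check whether crossing it with I^A I^B can produce every observed child phenotype.
  I^A I^A → possible child types {A, AB} ✓
  I^A I^B → possible child types {A, B, AB} ✓
  I^A i → possible child types {A, B, AB} ✓
  I^B I^B → possible child types {B, AB} ✗
  I^B i → possible child types {A, B, AB} ✓
  i i → possible child types {A, B} ✗

I^A I^A, I^A I^B, I^A i, I^B i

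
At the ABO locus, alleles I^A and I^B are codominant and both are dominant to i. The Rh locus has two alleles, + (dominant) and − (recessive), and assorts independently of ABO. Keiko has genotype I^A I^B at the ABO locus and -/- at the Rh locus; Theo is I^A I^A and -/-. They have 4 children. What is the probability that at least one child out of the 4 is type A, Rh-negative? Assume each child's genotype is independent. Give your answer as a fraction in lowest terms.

15/16

ABO cross I^A I^B × I^A I^A → 1/2 A, 1/2 AB.
Rh cross -/- × -/- → 1 Rh-; so P(type A, Rh-negative) = 1/2 × 1 = 1/2 per child.
P(none) = (1/2)^4 = 1/16; P(at least one) = 1 − 1/16 = 15/16.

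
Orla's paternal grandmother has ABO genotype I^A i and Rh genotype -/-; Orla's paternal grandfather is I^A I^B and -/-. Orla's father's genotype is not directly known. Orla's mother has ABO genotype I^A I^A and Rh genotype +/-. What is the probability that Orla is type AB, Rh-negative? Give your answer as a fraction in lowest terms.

Orla's father's ABO genotype from I^A i × I^A I^B: 1/4 I^A I^A, 1/4 I^A I^B, 1/4 I^A i, 1/4 I^B i.
Crossing each possibility with the mother I^A I^A and summing P(type AB): 1/4·0 + 1/4·1/2 + 1/4·0 + 1/4·1/2 = 1/4.
Similarly for Rh via the father's Rh distribution: P(Rh-) = 1/2.
Independent loci: 1/4 × 1/2 = 1/8.

1/8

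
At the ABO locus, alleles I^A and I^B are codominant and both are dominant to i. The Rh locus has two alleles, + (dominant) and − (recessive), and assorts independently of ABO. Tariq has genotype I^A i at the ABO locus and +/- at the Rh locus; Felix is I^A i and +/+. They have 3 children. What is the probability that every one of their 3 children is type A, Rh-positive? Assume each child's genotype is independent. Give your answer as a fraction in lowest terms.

27/64

ABO cross I^A i × I^A i → 1/4 O, 3/4 A.
Rh cross +/- × +/+ → 1 Rh+; so P(type A, Rh-positive) = 3/4 × 1 = 3/4 per child.
All 3 independent: (3/4)^3 = 27/64.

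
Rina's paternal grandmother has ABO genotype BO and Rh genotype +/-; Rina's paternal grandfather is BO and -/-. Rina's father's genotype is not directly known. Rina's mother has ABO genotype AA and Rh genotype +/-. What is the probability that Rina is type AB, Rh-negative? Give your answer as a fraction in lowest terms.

Rina's father's ABO genotype from BO × BO: 1/4 BB, 1/2 BO, 1/4 OO.
Crossing each possibility with the mother AA and summing P(type AB): 1/4·1 + 1/2·1/2 + 1/4·0 = 1/2.
Similarly for Rh via the father's Rh distribution: P(Rh-) = 3/8.
Independent loci: 1/2 × 3/8 = 3/16.

3/16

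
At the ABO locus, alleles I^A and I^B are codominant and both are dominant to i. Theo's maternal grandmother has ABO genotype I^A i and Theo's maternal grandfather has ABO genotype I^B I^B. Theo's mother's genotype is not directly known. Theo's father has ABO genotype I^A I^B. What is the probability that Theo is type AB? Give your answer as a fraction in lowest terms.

Theo's mother's ABO genotype from I^A i × I^B I^B: 1/2 I^A I^B, 1/2 I^B i.
Crossing each possibility with the father I^A I^B and summing P(type AB): 1/2·1/2 + 1/2·1/4 = 3/8.

3/8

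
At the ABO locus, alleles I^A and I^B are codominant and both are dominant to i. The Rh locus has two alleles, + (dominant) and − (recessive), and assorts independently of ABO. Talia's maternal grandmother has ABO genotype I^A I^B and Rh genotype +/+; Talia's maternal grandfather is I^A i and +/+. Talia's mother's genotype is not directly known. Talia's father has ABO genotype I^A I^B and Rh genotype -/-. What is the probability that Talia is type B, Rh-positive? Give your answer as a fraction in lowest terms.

1/4

Talia's mother's ABO genotype from I^A I^B × I^A i: 1/4 I^A I^A, 1/4 I^A I^B, 1/4 I^A i, 1/4 I^B i.
Crossing each possibility with the father I^A I^B and summing P(type B): 1/4·0 + 1/4·1/4 + 1/4·1/4 + 1/4·1/2 = 1/4.
Similarly for Rh via the mother's Rh distribution: P(Rh+) = 1.
Independent loci: 1/4 × 1 = 1/4.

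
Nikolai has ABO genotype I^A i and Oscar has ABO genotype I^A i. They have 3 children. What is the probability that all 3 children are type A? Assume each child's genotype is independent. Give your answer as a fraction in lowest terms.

27/64

ABO cross I^A i × I^A i → 1/4 O, 3/4 A.
So P(type A) = 3/4 per child.
All 3 independent: (3/4)^3 = 27/64.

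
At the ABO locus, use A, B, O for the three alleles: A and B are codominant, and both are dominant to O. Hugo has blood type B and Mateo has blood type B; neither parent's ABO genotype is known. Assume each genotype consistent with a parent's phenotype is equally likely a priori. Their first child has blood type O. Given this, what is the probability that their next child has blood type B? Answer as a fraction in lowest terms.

Possible genotypes: Hugo ∈ {BB, BO}; Mateo ∈ {BB, BO}.
Weight each parental genotype pair by prior × P(type-O child):
  BO × BO: posterior weight 1; P(next child type B) = 3/4.
Weighted sum = 3/4.

3/4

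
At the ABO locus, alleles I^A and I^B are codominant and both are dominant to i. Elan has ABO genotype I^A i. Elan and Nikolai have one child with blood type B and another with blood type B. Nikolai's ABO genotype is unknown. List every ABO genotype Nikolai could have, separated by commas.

For each candidate genotype of Nikolai, check whether crossing it with I^A i can produce every observed child phenotype.
  I^A I^A → possible child types {A} ✗
  I^A I^B → possible child types {A, B, AB} ✓
  I^A i → possible child types {O, A} ✗
  I^B I^B → possible child types {B, AB} ✓
  I^B i → possible child types {O, A, B, AB} ✓
  i i → possible child types {O, A} ✗

I^A I^B, I^B I^B, I^B i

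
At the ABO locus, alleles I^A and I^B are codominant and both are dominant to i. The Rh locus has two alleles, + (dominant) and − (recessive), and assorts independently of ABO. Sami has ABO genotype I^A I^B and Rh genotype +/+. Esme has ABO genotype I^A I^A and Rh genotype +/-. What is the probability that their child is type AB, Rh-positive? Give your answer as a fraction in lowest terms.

ABO cross I^A I^B × I^A I^A → offspring phenotypes: 1/2 A, 1/2 AB.
Rh cross +/+ × +/- → 1 Rh+.
Independent loci: P(type AB, Rh-positive) = 1/2 × 1 = 1/2.

1/2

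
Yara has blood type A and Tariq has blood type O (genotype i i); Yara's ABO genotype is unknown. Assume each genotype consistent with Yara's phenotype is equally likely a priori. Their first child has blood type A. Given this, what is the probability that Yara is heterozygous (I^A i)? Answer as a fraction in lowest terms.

Possible genotypes: Yara ∈ {I^A I^A, I^A i}; Tariq ∈ {i i}.
Weight each parental genotype pair by prior × P(type-A child):
  I^A I^A × i i: posterior weight 2/3.
  I^A i × i i: posterior weight 1/3.
Sum the posterior weight over pairs where Yara is I^A i: 1/3.

1/3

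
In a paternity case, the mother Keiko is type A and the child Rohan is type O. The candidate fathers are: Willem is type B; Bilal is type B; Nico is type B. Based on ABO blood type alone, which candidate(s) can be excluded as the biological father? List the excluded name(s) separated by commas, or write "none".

none

A candidate is excluded only if no genotype consistent with his phenotype could produce a type O child with a type A mother.
Every candidate has at least one consistent genotype combination, so none can be excluded.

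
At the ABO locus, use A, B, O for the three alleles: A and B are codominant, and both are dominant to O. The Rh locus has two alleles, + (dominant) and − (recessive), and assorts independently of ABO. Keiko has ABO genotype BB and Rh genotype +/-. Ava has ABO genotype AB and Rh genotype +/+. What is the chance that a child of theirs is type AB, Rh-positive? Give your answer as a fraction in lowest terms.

1/2

ABO cross BB × AB → offspring phenotypes: 1/2 B, 1/2 AB.
Rh cross +/- × +/+ → 1 Rh+.
Independent loci: P(type AB, Rh-positive) = 1/2 × 1 = 1/2.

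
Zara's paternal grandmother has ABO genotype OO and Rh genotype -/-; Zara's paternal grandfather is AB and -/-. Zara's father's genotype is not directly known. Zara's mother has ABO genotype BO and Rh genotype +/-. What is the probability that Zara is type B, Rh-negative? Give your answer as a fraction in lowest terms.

1/4

Zara's father's ABO genotype from OO × AB: 1/2 AO, 1/2 BO.
Crossing each possibility with the mother BO and summing P(type B): 1/2·1/4 + 1/2·3/4 = 1/2.
Similarly for Rh via the father's Rh distribution: P(Rh-) = 1/2.
Independent loci: 1/2 × 1/2 = 1/4.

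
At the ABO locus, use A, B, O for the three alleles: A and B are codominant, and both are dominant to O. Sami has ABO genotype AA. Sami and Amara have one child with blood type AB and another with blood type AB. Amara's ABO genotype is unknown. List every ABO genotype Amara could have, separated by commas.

AB, BB, BO

For each candidate genotype of Amara, check whether crossing it with AA can produce every observed child phenotype.
  AA → possible child types {A} ✗
  AB → possible child types {A, AB} ✓
  AO → possible child types {A} ✗
  BB → possible child types {AB} ✓
  BO → possible child types {A, AB} ✓
  OO → possible child types {A} ✗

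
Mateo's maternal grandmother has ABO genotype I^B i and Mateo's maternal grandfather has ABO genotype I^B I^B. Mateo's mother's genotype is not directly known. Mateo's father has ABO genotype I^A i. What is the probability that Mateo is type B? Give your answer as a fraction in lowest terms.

Mateo's mother's ABO genotype from I^B i × I^B I^B: 1/2 I^B I^B, 1/2 I^B i.
Crossing each possibility with the father I^A i and summing P(type B): 1/2·1/2 + 1/2·1/4 = 3/8.

3/8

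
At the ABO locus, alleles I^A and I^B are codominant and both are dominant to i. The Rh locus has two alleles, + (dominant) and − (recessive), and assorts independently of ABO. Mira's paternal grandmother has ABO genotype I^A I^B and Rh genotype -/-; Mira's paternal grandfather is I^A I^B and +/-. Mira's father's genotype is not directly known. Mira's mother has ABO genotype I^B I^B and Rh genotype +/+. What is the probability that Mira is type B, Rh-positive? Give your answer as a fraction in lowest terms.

1/2

Mira's father's ABO genotype from I^A I^B × I^A I^B: 1/4 I^A I^A, 1/2 I^A I^B, 1/4 I^B I^B.
Crossing each possibility with the mother I^B I^B and summing P(type B): 1/4·0 + 1/2·1/2 + 1/4·1 = 1/2.
Similarly for Rh via the father's Rh distribution: P(Rh+) = 1.
Independent loci: 1/2 × 1 = 1/2.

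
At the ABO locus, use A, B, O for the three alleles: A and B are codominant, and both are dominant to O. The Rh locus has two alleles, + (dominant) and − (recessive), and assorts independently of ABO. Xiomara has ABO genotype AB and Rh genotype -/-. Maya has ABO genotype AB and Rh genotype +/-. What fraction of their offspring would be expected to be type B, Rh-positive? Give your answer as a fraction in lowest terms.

ABO cross AB × AB → offspring phenotypes: 1/4 A, 1/4 B, 1/2 AB.
Rh cross -/- × +/- → 1/2 Rh+, 1/2 Rh-.
Independent loci: P(type B, Rh-positive) = 1/4 × 1/2 = 1/8.

1/8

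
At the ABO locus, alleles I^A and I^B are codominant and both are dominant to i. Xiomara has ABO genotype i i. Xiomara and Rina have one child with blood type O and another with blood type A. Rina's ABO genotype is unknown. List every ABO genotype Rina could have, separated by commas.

For each candidate genotype of Rina, check whether crossing it with i i can produce every observed child phenotype.
  I^A I^A → possible child types {A} ✗
  I^A I^B → possible child types {A, B} ✗
  I^A i → possible child types {O, A} ✓
  I^B I^B → possible child types {B} ✗
  I^B i → possible child types {O, B} ✗
  i i → possible child types {O} ✗

I^A i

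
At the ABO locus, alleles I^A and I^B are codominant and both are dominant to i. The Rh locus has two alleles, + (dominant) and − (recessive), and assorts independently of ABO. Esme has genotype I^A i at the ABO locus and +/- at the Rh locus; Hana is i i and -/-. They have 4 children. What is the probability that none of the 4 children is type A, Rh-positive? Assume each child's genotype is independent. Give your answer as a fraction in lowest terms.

81/256

ABO cross I^A i × i i → 1/2 O, 1/2 A.
Rh cross +/- × -/- → 1/2 Rh+, 1/2 Rh-; so P(type A, Rh-positive) = 1/2 × 1/2 = 1/4 per child.
P(not type A, Rh-positive) = 3/4 for one child; (3/4)^4 = 81/256.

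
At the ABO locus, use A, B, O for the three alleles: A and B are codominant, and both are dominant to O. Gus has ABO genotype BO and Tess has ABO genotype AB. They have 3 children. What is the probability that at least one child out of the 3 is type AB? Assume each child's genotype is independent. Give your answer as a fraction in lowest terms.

ABO cross BO × AB → 1/4 A, 1/2 B, 1/4 AB.
So P(type AB) = 1/4 per child.
P(none) = (3/4)^3 = 27/64; P(at least one) = 1 − 27/64 = 37/64.

37/64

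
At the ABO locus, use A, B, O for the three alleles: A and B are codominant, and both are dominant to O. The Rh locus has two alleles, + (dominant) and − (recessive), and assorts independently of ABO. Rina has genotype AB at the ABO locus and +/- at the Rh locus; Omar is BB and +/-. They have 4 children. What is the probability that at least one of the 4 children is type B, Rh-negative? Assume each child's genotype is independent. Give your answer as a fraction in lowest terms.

1695/4096

ABO cross AB × BB → 1/2 B, 1/2 AB.
Rh cross +/- × +/- → 3/4 Rh+, 1/4 Rh-; so P(type B, Rh-negative) = 1/2 × 1/4 = 1/8 per child.
P(none) = (7/8)^4 = 2401/4096; P(at least one) = 1 − 2401/4096 = 1695/4096.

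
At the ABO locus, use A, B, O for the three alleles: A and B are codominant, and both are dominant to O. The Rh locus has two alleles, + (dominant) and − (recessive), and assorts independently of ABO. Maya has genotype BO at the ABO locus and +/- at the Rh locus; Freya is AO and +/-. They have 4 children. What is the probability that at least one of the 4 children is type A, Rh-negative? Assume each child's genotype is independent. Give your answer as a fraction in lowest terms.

ABO cross BO × AO → 1/4 O, 1/4 A, 1/4 B, 1/4 AB.
Rh cross +/- × +/- → 3/4 Rh+, 1/4 Rh-; so P(type A, Rh-negative) = 1/4 × 1/4 = 1/16 per child.
P(none) = (15/16)^4 = 50625/65536; P(at least one) = 1 − 50625/65536 = 14911/65536.

14911/65536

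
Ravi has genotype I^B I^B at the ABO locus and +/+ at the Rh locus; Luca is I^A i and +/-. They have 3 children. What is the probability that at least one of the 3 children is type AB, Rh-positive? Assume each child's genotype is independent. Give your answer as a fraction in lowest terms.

7/8

ABO cross I^B I^B × I^A i → 1/2 B, 1/2 AB.
Rh cross +/+ × +/- → 1 Rh+; so P(type AB, Rh-positive) = 1/2 × 1 = 1/2 per child.
P(none) = (1/2)^3 = 1/8; P(at least one) = 1 − 1/8 = 7/8.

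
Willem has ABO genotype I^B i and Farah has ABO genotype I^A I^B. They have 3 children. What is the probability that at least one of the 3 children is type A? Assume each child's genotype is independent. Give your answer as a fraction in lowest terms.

ABO cross I^B i × I^A I^B → 1/4 A, 1/2 B, 1/4 AB.
So P(type A) = 1/4 per child.
P(none) = (3/4)^3 = 27/64; P(at least one) = 1 − 27/64 = 37/64.

37/64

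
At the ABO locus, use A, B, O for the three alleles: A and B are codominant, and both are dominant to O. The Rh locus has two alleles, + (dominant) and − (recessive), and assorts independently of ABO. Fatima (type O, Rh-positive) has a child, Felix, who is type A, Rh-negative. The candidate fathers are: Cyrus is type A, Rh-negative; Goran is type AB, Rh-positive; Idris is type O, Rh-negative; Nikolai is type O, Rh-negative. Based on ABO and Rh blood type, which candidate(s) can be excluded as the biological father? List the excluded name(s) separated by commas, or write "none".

A candidate is excluded only if no genotype consistent with his phenotype could produce a type A, Rh-negative child with a type O, Rh-positive mother.
Idris (type O, Rh-): no genotype consistent with that phenotype can produce a type-A Rh- child with a type-O mother.
Nikolai (type O, Rh-): no genotype consistent with that phenotype can produce a type-A Rh- child with a type-O mother.

Idris, Nikolai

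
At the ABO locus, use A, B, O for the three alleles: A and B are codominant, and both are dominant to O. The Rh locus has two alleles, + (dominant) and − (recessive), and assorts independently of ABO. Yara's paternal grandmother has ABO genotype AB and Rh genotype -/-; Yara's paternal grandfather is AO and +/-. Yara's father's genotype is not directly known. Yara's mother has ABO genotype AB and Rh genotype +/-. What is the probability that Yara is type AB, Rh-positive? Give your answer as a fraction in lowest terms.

15/64

Yara's father's ABO genotype from AB × AO: 1/4 AA, 1/4 AB, 1/4 AO, 1/4 BO.
Crossing each possibility with the mother AB and summing P(type AB): 1/4·1/2 + 1/4·1/2 + 1/4·1/4 + 1/4·1/4 = 3/8.
Similarly for Rh via the father's Rh distribution: P(Rh+) = 5/8.
Independent loci: 3/8 × 5/8 = 15/64.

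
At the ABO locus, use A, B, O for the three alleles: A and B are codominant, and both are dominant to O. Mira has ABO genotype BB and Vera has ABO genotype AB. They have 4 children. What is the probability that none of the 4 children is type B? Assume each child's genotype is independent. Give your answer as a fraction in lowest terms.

1/16

ABO cross BB × AB → 1/2 B, 1/2 AB.
So P(type B) = 1/2 per child.
P(not type B) = 1/2 for one child; (1/2)^4 = 1/16.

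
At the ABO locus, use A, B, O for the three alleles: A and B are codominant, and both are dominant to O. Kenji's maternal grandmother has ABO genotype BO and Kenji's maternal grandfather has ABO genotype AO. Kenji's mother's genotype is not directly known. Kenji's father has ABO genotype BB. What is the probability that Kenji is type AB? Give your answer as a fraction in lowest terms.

1/4

Kenji's mother's ABO genotype from BO × AO: 1/4 AB, 1/4 AO, 1/4 BO, 1/4 OO.
Crossing each possibility with the father BB and summing P(type AB): 1/4·1/2 + 1/4·1/2 + 1/4·0 + 1/4·0 = 1/4.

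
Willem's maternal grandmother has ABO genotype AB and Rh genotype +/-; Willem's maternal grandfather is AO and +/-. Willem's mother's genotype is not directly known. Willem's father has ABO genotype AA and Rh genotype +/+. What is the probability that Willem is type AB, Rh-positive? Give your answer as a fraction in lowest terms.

1/4

Willem's mother's ABO genotype from AB × AO: 1/4 AA, 1/4 AB, 1/4 AO, 1/4 BO.
Crossing each possibility with the father AA and summing P(type AB): 1/4·0 + 1/4·1/2 + 1/4·0 + 1/4·1/2 = 1/4.
Similarly for Rh via the mother's Rh distribution: P(Rh+) = 1.
Independent loci: 1/4 × 1 = 1/4.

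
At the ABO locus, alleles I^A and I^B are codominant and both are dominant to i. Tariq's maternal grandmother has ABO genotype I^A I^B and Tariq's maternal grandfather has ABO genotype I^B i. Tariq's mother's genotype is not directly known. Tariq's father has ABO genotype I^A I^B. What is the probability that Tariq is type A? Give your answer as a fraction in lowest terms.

Tariq's mother's ABO genotype from I^A I^B × I^B i: 1/4 I^A I^B, 1/4 I^A i, 1/4 I^B I^B, 1/4 I^B i.
Crossing each possibility with the father I^A I^B and summing P(type A): 1/4·1/4 + 1/4·1/2 + 1/4·0 + 1/4·1/4 = 1/4.

1/4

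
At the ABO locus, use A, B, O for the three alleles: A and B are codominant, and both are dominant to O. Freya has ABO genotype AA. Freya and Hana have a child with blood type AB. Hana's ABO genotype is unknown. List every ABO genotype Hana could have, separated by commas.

AB, BB, BO

For each candidate genotype of Hana, check whether crossing it with AA can produce every observed child phenotype.
  AA → possible child types {A} ✗
  AB → possible child types {A, AB} ✓
  AO → possible child types {A} ✗
  BB → possible child types {AB} ✓
  BO → possible child types {A, AB} ✓
  OO → possible child types {A} ✗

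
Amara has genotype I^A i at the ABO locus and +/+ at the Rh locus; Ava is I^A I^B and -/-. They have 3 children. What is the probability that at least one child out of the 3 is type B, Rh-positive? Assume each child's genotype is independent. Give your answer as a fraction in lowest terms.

ABO cross I^A i × I^A I^B → 1/2 A, 1/4 B, 1/4 AB.
Rh cross +/+ × -/- → 1 Rh+; so P(type B, Rh-positive) = 1/4 × 1 = 1/4 per child.
P(none) = (3/4)^3 = 27/64; P(at least one) = 1 − 27/64 = 37/64.

37/64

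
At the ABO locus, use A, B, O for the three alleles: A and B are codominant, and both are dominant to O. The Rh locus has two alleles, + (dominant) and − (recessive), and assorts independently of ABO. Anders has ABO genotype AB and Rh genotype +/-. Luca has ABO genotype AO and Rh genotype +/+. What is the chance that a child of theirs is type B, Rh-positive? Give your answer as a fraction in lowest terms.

ABO cross AB × AO → offspring phenotypes: 1/2 A, 1/4 B, 1/4 AB.
Rh cross +/- × +/+ → 1 Rh+.
Independent loci: P(type B, Rh-positive) = 1/4 × 1 = 1/4.

1/4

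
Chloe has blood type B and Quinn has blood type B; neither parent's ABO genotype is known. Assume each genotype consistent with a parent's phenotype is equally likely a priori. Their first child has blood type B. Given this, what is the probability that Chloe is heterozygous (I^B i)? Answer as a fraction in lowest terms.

Possible genotypes: Chloe ∈ {I^B I^B, I^B i}; Quinn ∈ {I^B I^B, I^B i}.
Weight each parental genotype pair by prior × P(type-B child):
  I^B I^B × I^B I^B: posterior weight 4/15.
  I^B I^B × I^B i: posterior weight 4/15.
  I^B i × I^B I^B: posterior weight 4/15.
  I^B i × I^B i: posterior weight 1/5.
Sum the posterior weight over pairs where Chloe is I^B i: 7/15.

7/15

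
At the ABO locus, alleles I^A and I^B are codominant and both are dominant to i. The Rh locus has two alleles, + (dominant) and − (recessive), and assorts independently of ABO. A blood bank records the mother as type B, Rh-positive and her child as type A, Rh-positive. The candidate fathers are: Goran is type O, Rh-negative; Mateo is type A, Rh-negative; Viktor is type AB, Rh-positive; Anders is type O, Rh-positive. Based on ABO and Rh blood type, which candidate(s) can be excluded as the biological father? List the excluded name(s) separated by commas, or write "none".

Goran, Anders

A candidate is excluded only if no genotype consistent with his phenotype could produce a type A, Rh-positive child with a type B, Rh-positive mother.
Goran (type O, Rh-): no genotype consistent with that phenotype can produce a type-A Rh+ child with a type-B mother.
Anders (type O, Rh+): no genotype consistent with that phenotype can produce a type-A Rh+ child with a type-B mother.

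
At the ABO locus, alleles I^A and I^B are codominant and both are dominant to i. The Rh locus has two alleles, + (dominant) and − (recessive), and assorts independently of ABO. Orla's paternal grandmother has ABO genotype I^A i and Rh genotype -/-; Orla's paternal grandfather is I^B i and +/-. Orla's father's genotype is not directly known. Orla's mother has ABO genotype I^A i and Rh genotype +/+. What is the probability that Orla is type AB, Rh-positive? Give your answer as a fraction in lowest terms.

Orla's father's ABO genotype from I^A i × I^B i: 1/4 I^A I^B, 1/4 I^A i, 1/4 I^B i, 1/4 i i.
Crossing each possibility with the mother I^A i and summing P(type AB): 1/4·1/4 + 1/4·0 + 1/4·1/4 + 1/4·0 = 1/8.
Similarly for Rh via the father's Rh distribution: P(Rh+) = 1.
Independent loci: 1/8 × 1 = 1/8.

1/8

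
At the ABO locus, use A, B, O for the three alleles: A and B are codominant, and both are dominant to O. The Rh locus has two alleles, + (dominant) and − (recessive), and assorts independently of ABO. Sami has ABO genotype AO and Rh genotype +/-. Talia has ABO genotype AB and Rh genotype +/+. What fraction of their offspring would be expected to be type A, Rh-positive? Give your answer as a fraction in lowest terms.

1/2

ABO cross AO × AB → offspring phenotypes: 1/2 A, 1/4 B, 1/4 AB.
Rh cross +/- × +/+ → 1 Rh+.
Independent loci: P(type A, Rh-positive) = 1/2 × 1 = 1/2.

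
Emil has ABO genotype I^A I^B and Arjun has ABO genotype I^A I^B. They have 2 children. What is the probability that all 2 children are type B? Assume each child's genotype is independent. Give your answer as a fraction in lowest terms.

ABO cross I^A I^B × I^A I^B → 1/4 A, 1/4 B, 1/2 AB.
So P(type B) = 1/4 per child.
All 2 independent: (1/4)^2 = 1/16.

1/16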